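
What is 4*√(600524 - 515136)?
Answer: 8*√21347 ≈ 1168.8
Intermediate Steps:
4*√(600524 - 515136) = 4*√85388 = 4*(2*√21347) = 8*√21347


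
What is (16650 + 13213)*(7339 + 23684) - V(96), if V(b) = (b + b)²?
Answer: 926402985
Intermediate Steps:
V(b) = 4*b² (V(b) = (2*b)² = 4*b²)
(16650 + 13213)*(7339 + 23684) - V(96) = (16650 + 13213)*(7339 + 23684) - 4*96² = 29863*31023 - 4*9216 = 926439849 - 1*36864 = 926439849 - 36864 = 926402985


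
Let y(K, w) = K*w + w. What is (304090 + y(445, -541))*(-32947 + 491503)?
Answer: 28799151024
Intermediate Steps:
y(K, w) = w + K*w
(304090 + y(445, -541))*(-32947 + 491503) = (304090 - 541*(1 + 445))*(-32947 + 491503) = (304090 - 541*446)*458556 = (304090 - 241286)*458556 = 62804*458556 = 28799151024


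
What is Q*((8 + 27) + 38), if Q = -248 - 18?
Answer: -19418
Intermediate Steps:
Q = -266
Q*((8 + 27) + 38) = -266*((8 + 27) + 38) = -266*(35 + 38) = -266*73 = -19418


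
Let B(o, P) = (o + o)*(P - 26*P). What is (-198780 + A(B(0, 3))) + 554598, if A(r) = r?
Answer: 355818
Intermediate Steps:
B(o, P) = -50*P*o (B(o, P) = (2*o)*(-25*P) = -50*P*o)
(-198780 + A(B(0, 3))) + 554598 = (-198780 - 50*3*0) + 554598 = (-198780 + 0) + 554598 = -198780 + 554598 = 355818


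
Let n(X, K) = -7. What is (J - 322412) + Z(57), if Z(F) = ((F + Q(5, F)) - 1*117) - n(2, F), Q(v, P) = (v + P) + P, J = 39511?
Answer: -282835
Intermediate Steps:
Q(v, P) = v + 2*P (Q(v, P) = (P + v) + P = v + 2*P)
Z(F) = -105 + 3*F (Z(F) = ((F + (5 + 2*F)) - 1*117) - 1*(-7) = ((5 + 3*F) - 117) + 7 = (-112 + 3*F) + 7 = -105 + 3*F)
(J - 322412) + Z(57) = (39511 - 322412) + (-105 + 3*57) = -282901 + (-105 + 171) = -282901 + 66 = -282835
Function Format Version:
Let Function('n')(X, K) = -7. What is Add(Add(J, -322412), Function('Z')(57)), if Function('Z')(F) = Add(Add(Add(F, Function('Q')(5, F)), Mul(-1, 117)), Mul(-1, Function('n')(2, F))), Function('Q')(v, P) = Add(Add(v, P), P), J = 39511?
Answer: -282835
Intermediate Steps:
Function('Q')(v, P) = Add(v, Mul(2, P)) (Function('Q')(v, P) = Add(Add(P, v), P) = Add(v, Mul(2, P)))
Function('Z')(F) = Add(-105, Mul(3, F)) (Function('Z')(F) = Add(Add(Add(F, Add(5, Mul(2, F))), Mul(-1, 117)), Mul(-1, -7)) = Add(Add(Add(5, Mul(3, F)), -117), 7) = Add(Add(-112, Mul(3, F)), 7) = Add(-105, Mul(3, F)))
Add(Add(J, -322412), Function('Z')(57)) = Add(Add(39511, -322412), Add(-105, Mul(3, 57))) = Add(-282901, Add(-105, 171)) = Add(-282901, 66) = -282835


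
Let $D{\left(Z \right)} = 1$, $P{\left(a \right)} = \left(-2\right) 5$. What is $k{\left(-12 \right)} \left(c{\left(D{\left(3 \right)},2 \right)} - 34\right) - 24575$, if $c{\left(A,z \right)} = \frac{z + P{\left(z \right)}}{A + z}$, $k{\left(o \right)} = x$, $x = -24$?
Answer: $-23695$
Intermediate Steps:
$P{\left(a \right)} = -10$
$k{\left(o \right)} = -24$
$c{\left(A,z \right)} = \frac{-10 + z}{A + z}$ ($c{\left(A,z \right)} = \frac{z - 10}{A + z} = \frac{-10 + z}{A + z}$)
$k{\left(-12 \right)} \left(c{\left(D{\left(3 \right)},2 \right)} - 34\right) - 24575 = - 24 \left(\frac{-10 + 2}{1 + 2} - 34\right) - 24575 = - 24 \left(\frac{1}{3} \left(-8\right) - 34\right) - 24575 = - 24 \left(- \frac{8}{3} - 34\right) - 24575 = \left(-24\right) \left(- \frac{110}{3}\right) - 24575 = 880 - 24575 = -23695$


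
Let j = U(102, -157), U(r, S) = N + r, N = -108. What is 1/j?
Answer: -1/6 ≈ -0.16667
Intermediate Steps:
U(r, S) = -108 + r
j = -6 (j = -108 + 102 = -6)
1/j = 1/(-6) = -1/6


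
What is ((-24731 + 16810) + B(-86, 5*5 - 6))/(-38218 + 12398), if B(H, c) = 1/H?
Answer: 681207/2220520 ≈ 0.30678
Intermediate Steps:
((-24731 + 16810) + B(-86, 5*5 - 6))/(-38218 + 12398) = ((-24731 + 16810) + 1/(-86))/(-38218 + 12398) = (-7921 - 1/86)/(-25820) = -681207/86*(-1/25820) = 681207/2220520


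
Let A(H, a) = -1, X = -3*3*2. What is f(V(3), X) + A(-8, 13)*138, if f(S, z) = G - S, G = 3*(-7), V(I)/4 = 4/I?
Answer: -493/3 ≈ -164.33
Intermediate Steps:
V(I) = 16/I (V(I) = 4*(4/I) = 16/I)
G = -21
X = -18 (X = -9*2 = -18)
f(S, z) = -21 - S
f(V(3), X) + A(-8, 13)*138 = (-21 - 16/3) - 1*138 = (-21 - 16/3) - 138 = -79/3 - 138 = -493/3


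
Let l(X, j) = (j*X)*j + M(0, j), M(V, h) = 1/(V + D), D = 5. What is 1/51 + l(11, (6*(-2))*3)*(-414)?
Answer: -1505027029/255 ≈ -5.9021e+6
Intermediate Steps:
M(V, h) = 1/(5 + V) (M(V, h) = 1/(V + 5) = 1/(5 + V))
l(X, j) = ⅕ + X*j² (l(X, j) = (j*X)*j + 1/(5 + 0) = (X*j)*j + 1/5 = X*j² + ⅕ = ⅕ + X*j²)
1/51 + l(11, (6*(-2))*3)*(-414) = 1/51 + (⅕ + 11*((6*(-2))*3)²)*(-414) = 1/51 + (⅕ + 11*(-12*3)²)*(-414) = 1/51 + (⅕ + 11*(-36)²)*(-414) = 1/51 + (⅕ + 11*1296)*(-414) = 1/51 + (⅕ + 14256)*(-414) = 1/51 + (71281/5)*(-414) = 1/51 - 29510334/5 = -1505027029/255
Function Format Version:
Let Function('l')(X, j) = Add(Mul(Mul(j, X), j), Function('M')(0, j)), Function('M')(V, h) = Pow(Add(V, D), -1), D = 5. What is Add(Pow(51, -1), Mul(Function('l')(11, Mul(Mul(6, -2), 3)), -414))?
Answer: Rational(-1505027029, 255) ≈ -5.9021e+6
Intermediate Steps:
Function('M')(V, h) = Pow(Add(5, V), -1) (Function('M')(V, h) = Pow(Add(V, 5), -1) = Pow(Add(5, V), -1))
Function('l')(X, j) = Add(Rational(1, 5), Mul(X, Pow(j, 2))) (Function('l')(X, j) = Add(Mul(Mul(j, X), j), Pow(Add(5, 0), -1)) = Add(Mul(Mul(X, j), j), Pow(5, -1)) = Add(Mul(X, Pow(j, 2)), Rational(1, 5)) = Add(Rational(1, 5), Mul(X, Pow(j, 2))))
Add(Pow(51, -1), Mul(Function('l')(11, Mul(Mul(6, -2), 3)), -414)) = Add(Pow(51, -1), Mul(Add(Rational(1, 5), Mul(11, Pow(Mul(Mul(6, -2), 3), 2))), -414)) = Add(Rational(1, 51), Mul(Add(Rational(1, 5), Mul(11, Pow(Mul(-12, 3), 2))), -414)) = Add(Rational(1, 51), Mul(Add(Rational(1, 5), Mul(11, Pow(-36, 2))), -414)) = Add(Rational(1, 51), Mul(Add(Rational(1, 5), Mul(11, 1296)), -414)) = Add(Rational(1, 51), Mul(Add(Rational(1, 5), 14256), -414)) = Add(Rational(1, 51), Mul(Rational(71281, 5), -414)) = Add(Rational(1, 51), Rational(-29510334, 5)) = Rational(-1505027029, 255)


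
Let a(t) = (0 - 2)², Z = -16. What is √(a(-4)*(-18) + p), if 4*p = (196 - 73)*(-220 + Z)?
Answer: I*√7329 ≈ 85.61*I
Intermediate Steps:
a(t) = 4 (a(t) = (-2)² = 4)
p = -7257 (p = ((196 - 73)*(-220 - 16))/4 = (123*(-236))/4 = (¼)*(-29028) = -7257)
√(a(-4)*(-18) + p) = √(4*(-18) - 7257) = √(-72 - 7257) = √(-7329) = I*√7329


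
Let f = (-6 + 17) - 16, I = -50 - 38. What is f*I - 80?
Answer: 360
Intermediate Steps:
I = -88
f = -5 (f = 11 - 16 = -5)
f*I - 80 = -5*(-88) - 80 = 440 - 80 = 360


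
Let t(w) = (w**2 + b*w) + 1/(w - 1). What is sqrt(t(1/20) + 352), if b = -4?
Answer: sqrt(50648281)/380 ≈ 18.728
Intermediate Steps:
t(w) = w**2 + 1/(-1 + w) - 4*w (t(w) = (w**2 - 4*w) + 1/(w - 1) = (w**2 - 4*w) + 1/(-1 + w) = w**2 + 1/(-1 + w) - 4*w)
sqrt(t(1/20) + 352) = sqrt((1 + (1/20)**3 - 5*(1/20)**2 + 4/20)/(-1 + 1/20) + 352) = sqrt((1 + (1/20)**3 - 5*(1/20)**2 + 4*(1/20))/(-1 + 1/20) + 352) = sqrt((1 + 1/8000 - 5*1/400 + 1/5)/(-19/20) + 352) = sqrt(-20*(1 + 1/8000 - 1/80 + 1/5)/19 + 352) = sqrt(-20/19*9501/8000 + 352) = sqrt(-9501/7600 + 352) = sqrt(2665699/7600) = sqrt(50648281)/380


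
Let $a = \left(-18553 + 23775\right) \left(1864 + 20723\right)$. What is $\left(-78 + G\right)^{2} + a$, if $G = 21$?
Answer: $117952563$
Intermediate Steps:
$a = 117949314$ ($a = 5222 \cdot 22587 = 117949314$)
$\left(-78 + G\right)^{2} + a = \left(-78 + 21\right)^{2} + 117949314 = \left(-57\right)^{2} + 117949314 = 3249 + 117949314 = 117952563$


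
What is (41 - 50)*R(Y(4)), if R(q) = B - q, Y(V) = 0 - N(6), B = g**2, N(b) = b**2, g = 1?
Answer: -333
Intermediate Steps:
B = 1 (B = 1**2 = 1)
Y(V) = -36 (Y(V) = 0 - 1*6**2 = 0 - 1*36 = 0 - 36 = -36)
R(q) = 1 - q
(41 - 50)*R(Y(4)) = (41 - 50)*(1 - 1*(-36)) = -9*(1 + 36) = -9*37 = -333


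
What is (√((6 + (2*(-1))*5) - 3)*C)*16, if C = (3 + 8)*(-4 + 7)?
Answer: 528*I*√7 ≈ 1397.0*I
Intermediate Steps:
C = 33 (C = 11*3 = 33)
(√((6 + (2*(-1))*5) - 3)*C)*16 = (√((6 + (2*(-1))*5) - 3)*33)*16 = (√((6 - 2*5) - 3)*33)*16 = (√((6 - 10) - 3)*33)*16 = (√(-4 - 3)*33)*16 = (√(-7)*33)*16 = ((I*√7)*33)*16 = (33*I*√7)*16 = 528*I*√7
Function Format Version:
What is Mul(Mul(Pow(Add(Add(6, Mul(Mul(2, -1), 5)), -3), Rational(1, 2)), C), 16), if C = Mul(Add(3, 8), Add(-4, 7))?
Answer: Mul(528, I, Pow(7, Rational(1, 2))) ≈ Mul(1397.0, I)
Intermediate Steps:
C = 33 (C = Mul(11, 3) = 33)
Mul(Mul(Pow(Add(Add(6, Mul(Mul(2, -1), 5)), -3), Rational(1, 2)), C), 16) = Mul(Mul(Pow(Add(Add(6, Mul(Mul(2, -1), 5)), -3), Rational(1, 2)), 33), 16) = Mul(Mul(Pow(Add(Add(6, Mul(-2, 5)), -3), Rational(1, 2)), 33), 16) = Mul(Mul(Pow(Add(Add(6, -10), -3), Rational(1, 2)), 33), 16) = Mul(Mul(Pow(Add(-4, -3), Rational(1, 2)), 33), 16) = Mul(Mul(Pow(-7, Rational(1, 2)), 33), 16) = Mul(Mul(Mul(I, Pow(7, Rational(1, 2))), 33), 16) = Mul(Mul(33, I, Pow(7, Rational(1, 2))), 16) = Mul(528, I, Pow(7, Rational(1, 2)))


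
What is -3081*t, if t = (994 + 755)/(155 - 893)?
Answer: 598741/82 ≈ 7301.7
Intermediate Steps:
t = -583/246 (t = 1749/(-738) = 1749*(-1/738) = -583/246 ≈ -2.3699)
-3081*t = -3081*(-583/246) = 598741/82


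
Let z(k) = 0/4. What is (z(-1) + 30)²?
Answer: 900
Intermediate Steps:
z(k) = 0 (z(k) = 0*(¼) = 0)
(z(-1) + 30)² = (0 + 30)² = 30² = 900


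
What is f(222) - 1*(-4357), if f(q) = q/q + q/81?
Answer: 117740/27 ≈ 4360.7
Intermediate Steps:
f(q) = 1 + q/81 (f(q) = 1 + q*(1/81) = 1 + q/81)
f(222) - 1*(-4357) = (1 + (1/81)*222) - 1*(-4357) = (1 + 74/27) + 4357 = 101/27 + 4357 = 117740/27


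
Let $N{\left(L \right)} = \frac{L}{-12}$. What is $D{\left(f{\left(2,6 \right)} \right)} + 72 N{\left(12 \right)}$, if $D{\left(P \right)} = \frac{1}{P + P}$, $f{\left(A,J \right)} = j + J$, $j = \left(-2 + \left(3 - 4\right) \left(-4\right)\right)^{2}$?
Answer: $- \frac{1439}{20} \approx -71.95$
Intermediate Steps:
$N{\left(L \right)} = - \frac{L}{12}$ ($N{\left(L \right)} = L \left(- \frac{1}{12}\right) = - \frac{L}{12}$)
$j = 4$ ($j = \left(-2 - -4\right)^{2} = \left(-2 + 4\right)^{2} = 2^{2} = 4$)
$f{\left(A,J \right)} = 4 + J$
$D{\left(P \right)} = \frac{1}{2 P}$
$D{\left(f{\left(2,6 \right)} \right)} + 72 N{\left(12 \right)} = \frac{1}{2 \left(4 + 6\right)} + 72 \left(\left(- \frac{1}{12}\right) 12\right) = \frac{1}{2 \cdot 10} + 72 \left(-1\right) = \frac{1}{2} \cdot \frac{1}{10} - 72 = \frac{1}{20} - 72 = - \frac{1439}{20}$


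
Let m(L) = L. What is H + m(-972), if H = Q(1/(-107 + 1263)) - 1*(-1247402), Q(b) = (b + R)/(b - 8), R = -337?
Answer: 1646589683/1321 ≈ 1.2465e+6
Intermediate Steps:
Q(b) = (-337 + b)/(-8 + b) (Q(b) = (b - 337)/(b - 8) = (-337 + b)/(-8 + b))
H = 1647873695/1321 (H = (-337 + 1/(-107 + 1263))/(-8 + 1/(-107 + 1263)) - 1*(-1247402) = (-337 + 1/1156)/(-8 + 1/1156) + 1247402 = -389571/1156/(-9247/1156) + 1247402 = -1156/9247*(-389571/1156) + 1247402 = 55653/1321 + 1247402 = 1647873695/1321 ≈ 1.2474e+6)
H + m(-972) = 1647873695/1321 - 972 = 1646589683/1321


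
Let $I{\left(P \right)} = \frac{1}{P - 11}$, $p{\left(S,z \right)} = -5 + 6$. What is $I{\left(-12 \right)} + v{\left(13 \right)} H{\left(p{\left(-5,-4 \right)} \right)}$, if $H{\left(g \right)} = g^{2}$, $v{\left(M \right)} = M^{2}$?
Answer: $\frac{3886}{23} \approx 168.96$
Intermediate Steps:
$p{\left(S,z \right)} = 1$
$I{\left(P \right)} = \frac{1}{-11 + P}$
$I{\left(-12 \right)} + v{\left(13 \right)} H{\left(p{\left(-5,-4 \right)} \right)} = \frac{1}{-11 - 12} + 13^{2} \cdot 1^{2} = \frac{1}{-23} + 169 \cdot 1 = - \frac{1}{23} + 169 = \frac{3886}{23}$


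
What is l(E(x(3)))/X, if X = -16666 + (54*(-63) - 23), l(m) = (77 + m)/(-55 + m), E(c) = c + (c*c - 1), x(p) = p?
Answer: 2/20091 ≈ 9.9547e-5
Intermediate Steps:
E(c) = -1 + c + c² (E(c) = c + (c² - 1) = c + (-1 + c²) = -1 + c + c²)
l(m) = (77 + m)/(-55 + m)
X = -20091 (X = -16666 + (-3402 - 23) = -16666 - 3425 = -20091)
l(E(x(3)))/X = ((77 + (-1 + 3 + 3²))/(-55 + (-1 + 3 + 3²)))/(-20091) = ((77 + (-1 + 3 + 9))/(-55 + (-1 + 3 + 9)))*(-1/20091) = ((77 + 11)/(-55 + 11))*(-1/20091) = (88/(-44))*(-1/20091) = -1/44*88*(-1/20091) = -2*(-1/20091) = 2/20091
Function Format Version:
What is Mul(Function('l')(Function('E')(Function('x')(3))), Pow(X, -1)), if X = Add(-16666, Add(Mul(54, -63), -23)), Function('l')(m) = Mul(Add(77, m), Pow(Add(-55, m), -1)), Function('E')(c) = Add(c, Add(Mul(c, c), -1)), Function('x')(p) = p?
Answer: Rational(2, 20091) ≈ 9.9547e-5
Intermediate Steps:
Function('E')(c) = Add(-1, c, Pow(c, 2)) (Function('E')(c) = Add(c, Add(Pow(c, 2), -1)) = Add(c, Add(-1, Pow(c, 2))) = Add(-1, c, Pow(c, 2)))
Function('l')(m) = Mul(Pow(Add(-55, m), -1), Add(77, m))
X = -20091 (X = Add(-16666, Add(-3402, -23)) = Add(-16666, -3425) = -20091)
Mul(Function('l')(Function('E')(Function('x')(3))), Pow(X, -1)) = Mul(Mul(Pow(Add(-55, Add(-1, 3, Pow(3, 2))), -1), Add(77, Add(-1, 3, Pow(3, 2)))), Pow(-20091, -1)) = Mul(Mul(Pow(Add(-55, Add(-1, 3, 9)), -1), Add(77, Add(-1, 3, 9))), Rational(-1, 20091)) = Mul(Mul(Pow(Add(-55, 11), -1), Add(77, 11)), Rational(-1, 20091)) = Mul(Mul(Pow(-44, -1), 88), Rational(-1, 20091)) = Mul(Mul(Rational(-1, 44), 88), Rational(-1, 20091)) = Mul(-2, Rational(-1, 20091)) = Rational(2, 20091)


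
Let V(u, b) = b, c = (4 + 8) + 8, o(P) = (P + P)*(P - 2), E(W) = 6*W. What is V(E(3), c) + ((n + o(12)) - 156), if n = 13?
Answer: 117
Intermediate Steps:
o(P) = 2*P*(-2 + P) (o(P) = (2*P)*(-2 + P) = 2*P*(-2 + P))
c = 20 (c = 12 + 8 = 20)
V(E(3), c) + ((n + o(12)) - 156) = 20 + ((13 + 2*12*(-2 + 12)) - 156) = 20 + ((13 + 2*12*10) - 156) = 20 + ((13 + 240) - 156) = 20 + (253 - 156) = 20 + 97 = 117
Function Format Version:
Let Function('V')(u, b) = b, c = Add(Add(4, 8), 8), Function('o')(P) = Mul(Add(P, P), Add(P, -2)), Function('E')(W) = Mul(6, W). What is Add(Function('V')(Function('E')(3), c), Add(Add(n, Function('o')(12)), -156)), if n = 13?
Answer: 117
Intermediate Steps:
Function('o')(P) = Mul(2, P, Add(-2, P)) (Function('o')(P) = Mul(Mul(2, P), Add(-2, P)) = Mul(2, P, Add(-2, P)))
c = 20 (c = Add(12, 8) = 20)
Add(Function('V')(Function('E')(3), c), Add(Add(n, Function('o')(12)), -156)) = Add(20, Add(Add(13, Mul(2, 12, Add(-2, 12))), -156)) = Add(20, Add(Add(13, Mul(2, 12, 10)), -156)) = Add(20, Add(Add(13, 240), -156)) = Add(20, Add(253, -156)) = Add(20, 97) = 117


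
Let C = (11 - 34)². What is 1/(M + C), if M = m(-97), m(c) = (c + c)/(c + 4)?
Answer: 93/49391 ≈ 0.0018829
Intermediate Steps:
m(c) = 2*c/(4 + c) (m(c) = (2*c)/(4 + c) = 2*c/(4 + c))
M = 194/93 (M = 2*(-97)/(4 - 97) = 2*(-97)/(-93) = 2*(-97)*(-1/93) = 194/93 ≈ 2.0860)
C = 529 (C = (-23)² = 529)
1/(M + C) = 1/(194/93 + 529) = 1/(49391/93) = 93/49391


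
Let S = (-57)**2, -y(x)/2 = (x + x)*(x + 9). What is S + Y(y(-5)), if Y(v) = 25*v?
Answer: 5249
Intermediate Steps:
y(x) = -4*x*(9 + x) (y(x) = -2*(x + x)*(x + 9) = -2*2*x*(9 + x) = -4*x*(9 + x))
S = 3249
S + Y(y(-5)) = 3249 + 25*(-4*(-5)*(9 - 5)) = 3249 + 25*(-4*(-5)*4) = 3249 + 25*80 = 3249 + 2000 = 5249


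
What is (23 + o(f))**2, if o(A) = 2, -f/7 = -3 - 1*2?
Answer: 625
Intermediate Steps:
f = 35 (f = -7*(-3 - 1*2) = -7*(-3 - 2) = -7*(-5) = 35)
(23 + o(f))**2 = (23 + 2)**2 = 25**2 = 625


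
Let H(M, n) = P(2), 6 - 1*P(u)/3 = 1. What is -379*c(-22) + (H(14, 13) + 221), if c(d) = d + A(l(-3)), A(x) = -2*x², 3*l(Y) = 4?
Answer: 89294/9 ≈ 9921.6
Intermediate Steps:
P(u) = 15 (P(u) = 18 - 3*1 = 18 - 3 = 15)
l(Y) = 4/3 (l(Y) = (⅓)*4 = 4/3)
H(M, n) = 15
c(d) = -32/9 + d (c(d) = d - 2*(4/3)² = d - 2*16/9 = d - 32/9 = -32/9 + d)
-379*c(-22) + (H(14, 13) + 221) = -379*(-32/9 - 22) + (15 + 221) = -379*(-230/9) + 236 = 87170/9 + 236 = 89294/9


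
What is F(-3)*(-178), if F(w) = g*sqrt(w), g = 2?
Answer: -356*I*sqrt(3) ≈ -616.61*I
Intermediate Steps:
F(w) = 2*sqrt(w)
F(-3)*(-178) = (2*sqrt(-3))*(-178) = (2*(I*sqrt(3)))*(-178) = (2*I*sqrt(3))*(-178) = -356*I*sqrt(3)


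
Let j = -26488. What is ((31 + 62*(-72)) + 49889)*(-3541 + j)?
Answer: -1364998224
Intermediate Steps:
((31 + 62*(-72)) + 49889)*(-3541 + j) = ((31 + 62*(-72)) + 49889)*(-3541 - 26488) = ((31 - 4464) + 49889)*(-30029) = (-4433 + 49889)*(-30029) = 45456*(-30029) = -1364998224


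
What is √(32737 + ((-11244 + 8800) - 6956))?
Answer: 3*√2593 ≈ 152.76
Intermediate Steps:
√(32737 + ((-11244 + 8800) - 6956)) = √(32737 + (-2444 - 6956)) = √(32737 - 9400) = √23337 = 3*√2593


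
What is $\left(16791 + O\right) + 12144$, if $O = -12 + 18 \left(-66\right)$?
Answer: $27735$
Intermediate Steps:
$O = -1200$ ($O = -12 - 1188 = -1200$)
$\left(16791 + O\right) + 12144 = \left(16791 - 1200\right) + 12144 = 15591 + 12144 = 27735$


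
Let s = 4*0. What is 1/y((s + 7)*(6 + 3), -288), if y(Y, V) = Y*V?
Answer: -1/18144 ≈ -5.5115e-5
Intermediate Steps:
s = 0
y(Y, V) = V*Y
1/y((s + 7)*(6 + 3), -288) = 1/(-288*(0 + 7)*(6 + 3)) = 1/(-2016*9) = 1/(-288*63) = 1/(-18144) = -1/18144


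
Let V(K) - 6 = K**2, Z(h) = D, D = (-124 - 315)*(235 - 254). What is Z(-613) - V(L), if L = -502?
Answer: -243669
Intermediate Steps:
D = 8341 (D = -439*(-19) = 8341)
Z(h) = 8341
V(K) = 6 + K**2
Z(-613) - V(L) = 8341 - (6 + (-502)**2) = 8341 - (6 + 252004) = 8341 - 1*252010 = 8341 - 252010 = -243669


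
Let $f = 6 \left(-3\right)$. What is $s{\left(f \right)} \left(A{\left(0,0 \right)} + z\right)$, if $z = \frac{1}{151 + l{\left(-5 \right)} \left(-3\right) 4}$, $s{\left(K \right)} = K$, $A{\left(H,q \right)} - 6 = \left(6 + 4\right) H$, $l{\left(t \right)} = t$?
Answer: $- \frac{22806}{211} \approx -108.09$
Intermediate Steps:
$A{\left(H,q \right)} = 6 + 10 H$ ($A{\left(H,q \right)} = 6 + \left(6 + 4\right) H = 6 + 10 H$)
$f = -18$
$z = \frac{1}{211}$ ($z = \frac{1}{151 + \left(-5\right) \left(-3\right) 4} = \frac{1}{151 + 15 \cdot 4} = \frac{1}{151 + 60} = \frac{1}{211} \approx 0.0047393$)
$s{\left(f \right)} \left(A{\left(0,0 \right)} + z\right) = - 18 \left(\left(6 + 10 \cdot 0\right) + \frac{1}{211}\right) = - 18 \left(\left(6 + 0\right) + \frac{1}{211}\right) = - 18 \left(6 + \frac{1}{211}\right) = \left(-18\right) \frac{1267}{211} = - \frac{22806}{211}$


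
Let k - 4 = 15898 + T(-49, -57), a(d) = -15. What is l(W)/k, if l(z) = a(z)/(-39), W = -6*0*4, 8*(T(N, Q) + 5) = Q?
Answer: 40/1652547 ≈ 2.4205e-5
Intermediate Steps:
T(N, Q) = -5 + Q/8
W = 0 (W = 0*4 = 0)
k = 127119/8 (k = 4 + (15898 + (-5 + (⅛)*(-57))) = 4 + (15898 + (-5 - 57/8)) = 4 + (15898 - 97/8) = 4 + 127087/8 = 127119/8 ≈ 15890.)
l(z) = 5/13 (l(z) = -15/(-39) = -15*(-1/39) = 5/13)
l(W)/k = 5/(13*(127119/8)) = (5/13)*(8/127119) = 40/1652547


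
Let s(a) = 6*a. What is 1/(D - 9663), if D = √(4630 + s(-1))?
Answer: -1/9595 ≈ -0.00010422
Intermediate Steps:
D = 68 (D = √(4630 + 6*(-1)) = √(4630 - 6) = √4624 = 68)
1/(D - 9663) = 1/(68 - 9663) = 1/(-9595) = -1/9595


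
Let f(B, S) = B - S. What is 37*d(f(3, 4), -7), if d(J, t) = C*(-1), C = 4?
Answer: -148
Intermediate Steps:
d(J, t) = -4 (d(J, t) = 4*(-1) = -4)
37*d(f(3, 4), -7) = 37*(-4) = -148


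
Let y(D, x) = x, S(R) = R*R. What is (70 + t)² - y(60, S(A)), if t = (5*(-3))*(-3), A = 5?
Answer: 13200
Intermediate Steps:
S(R) = R²
t = 45 (t = -15*(-3) = 45)
(70 + t)² - y(60, S(A)) = (70 + 45)² - 1*5² = 115² - 1*25 = 13225 - 25 = 13200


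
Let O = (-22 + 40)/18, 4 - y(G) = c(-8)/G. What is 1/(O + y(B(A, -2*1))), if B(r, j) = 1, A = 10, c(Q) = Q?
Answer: 1/13 ≈ 0.076923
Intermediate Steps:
y(G) = 4 + 8/G (y(G) = 4 - (-8)/G = 4 + 8/G)
O = 1 (O = (1/18)*18 = 1)
1/(O + y(B(A, -2*1))) = 1/(1 + (4 + 8/1)) = 1/(1 + (4 + 8*1)) = 1/(1 + (4 + 8)) = 1/(1 + 12) = 1/13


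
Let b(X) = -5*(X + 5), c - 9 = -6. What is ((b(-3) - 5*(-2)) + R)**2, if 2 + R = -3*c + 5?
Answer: 36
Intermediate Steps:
c = 3 (c = 9 - 6 = 3)
b(X) = -25 - 5*X (b(X) = -5*(5 + X) = -25 - 5*X)
R = -6 (R = -2 + (-3*3 + 5) = -2 + (-9 + 5) = -2 - 4 = -6)
((b(-3) - 5*(-2)) + R)**2 = (((-25 - 5*(-3)) - 5*(-2)) - 6)**2 = (((-25 + 15) + 10) - 6)**2 = ((-10 + 10) - 6)**2 = (0 - 6)**2 = (-6)**2 = 36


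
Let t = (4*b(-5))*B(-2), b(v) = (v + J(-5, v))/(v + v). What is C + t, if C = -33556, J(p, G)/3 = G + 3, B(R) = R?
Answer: -167824/5 ≈ -33565.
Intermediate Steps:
J(p, G) = 9 + 3*G (J(p, G) = 3*(G + 3) = 3*(3 + G) = 9 + 3*G)
b(v) = (9 + 4*v)/(2*v) (b(v) = (v + (9 + 3*v))/(v + v) = (9 + 4*v)/((2*v)) = (9 + 4*v)*(1/(2*v)) = (9 + 4*v)/(2*v))
t = -44/5 (t = (4*(2 + (9/2)/(-5)))*(-2) = (4*(2 + (9/2)*(-⅕)))*(-2) = (4*(2 - 9/10))*(-2) = (4*(11/10))*(-2) = (22/5)*(-2) = -44/5 ≈ -8.8000)
C + t = -33556 - 44/5 = -167824/5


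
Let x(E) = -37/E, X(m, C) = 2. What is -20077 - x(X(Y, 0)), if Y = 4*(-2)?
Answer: -40117/2 ≈ -20059.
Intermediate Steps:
Y = -8
-20077 - x(X(Y, 0)) = -20077 - (-37)/2 = -20077 - 1*(-37/2) = -20077 + 37/2 = -40117/2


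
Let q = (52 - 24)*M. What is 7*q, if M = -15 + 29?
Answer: 2744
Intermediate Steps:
M = 14
q = 392 (q = (52 - 24)*14 = 28*14 = 392)
7*q = 7*392 = 2744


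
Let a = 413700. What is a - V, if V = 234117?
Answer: 179583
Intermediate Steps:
a - V = 413700 - 1*234117 = 413700 - 234117 = 179583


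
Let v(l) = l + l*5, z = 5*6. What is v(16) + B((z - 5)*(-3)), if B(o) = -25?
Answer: 71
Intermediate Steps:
z = 30
v(l) = 6*l (v(l) = l + 5*l = 6*l)
v(16) + B((z - 5)*(-3)) = 6*16 - 25 = 96 - 25 = 71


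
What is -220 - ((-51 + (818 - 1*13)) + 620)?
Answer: -1594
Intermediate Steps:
-220 - ((-51 + (818 - 1*13)) + 620) = -220 - ((-51 + (818 - 13)) + 620) = -220 - ((-51 + 805) + 620) = -220 - (754 + 620) = -220 - 1*1374 = -220 - 1374 = -1594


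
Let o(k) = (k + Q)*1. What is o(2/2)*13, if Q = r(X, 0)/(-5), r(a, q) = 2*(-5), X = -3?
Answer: 39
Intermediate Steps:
r(a, q) = -10
Q = 2 (Q = -10/(-5) = -10*(-⅕) = 2)
o(k) = 2 + k (o(k) = (k + 2)*1 = (2 + k)*1 = 2 + k)
o(2/2)*13 = (2 + 2/2)*13 = (2 + 2*(½))*13 = (2 + 1)*13 = 3*13 = 39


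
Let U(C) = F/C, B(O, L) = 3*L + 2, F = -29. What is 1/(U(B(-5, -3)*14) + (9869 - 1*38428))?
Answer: -98/2798753 ≈ -3.5016e-5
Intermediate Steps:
B(O, L) = 2 + 3*L
U(C) = -29/C
1/(U(B(-5, -3)*14) + (9869 - 1*38428)) = 1/(-29*1/(14*(2 + 3*(-3))) + (9869 - 1*38428)) = 1/(-29*1/(14*(2 - 9)) + (9869 - 38428)) = 1/(-29/((-7*14)) - 28559) = 1/(-29/(-98) - 28559) = 1/(-29*(-1/98) - 28559) = 1/(29/98 - 28559) = 1/(-2798753/98) = -98/2798753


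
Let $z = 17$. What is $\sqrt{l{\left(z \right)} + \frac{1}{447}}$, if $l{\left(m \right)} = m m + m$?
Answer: $\frac{\sqrt{61142001}}{447} \approx 17.493$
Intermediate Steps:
$l{\left(m \right)} = m + m^{2}$ ($l{\left(m \right)} = m^{2} + m = m + m^{2}$)
$\sqrt{l{\left(z \right)} + \frac{1}{447}} = \sqrt{17 \left(1 + 17\right) + \frac{1}{447}} = \sqrt{17 \cdot 18 + \frac{1}{447}} = \sqrt{306 + \frac{1}{447}} = \sqrt{\frac{136783}{447}} = \frac{\sqrt{61142001}}{447}$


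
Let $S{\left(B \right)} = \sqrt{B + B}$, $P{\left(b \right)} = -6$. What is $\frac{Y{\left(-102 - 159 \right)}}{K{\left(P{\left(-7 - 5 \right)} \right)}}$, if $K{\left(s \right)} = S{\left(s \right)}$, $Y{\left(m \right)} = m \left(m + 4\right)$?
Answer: $- \frac{22359 i \sqrt{3}}{2} \approx - 19363.0 i$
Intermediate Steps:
$S{\left(B \right)} = \sqrt{2} \sqrt{B}$ ($S{\left(B \right)} = \sqrt{2 B} = \sqrt{2} \sqrt{B}$)
$Y{\left(m \right)} = m \left(4 + m\right)$
$K{\left(s \right)} = \sqrt{2} \sqrt{s}$
$\frac{Y{\left(-102 - 159 \right)}}{K{\left(P{\left(-7 - 5 \right)} \right)}} = \frac{\left(-102 - 159\right) \left(4 - 261\right)}{\sqrt{2} \sqrt{-6}} = \frac{\left(-102 - 159\right) \left(4 - 261\right)}{\sqrt{2} i \sqrt{6}} = \frac{\left(-261\right) \left(4 - 261\right)}{2 i \sqrt{3}} = \left(-261\right) \left(-257\right) \left(- \frac{i \sqrt{3}}{6}\right) = 67077 \left(- \frac{i \sqrt{3}}{6}\right) = - \frac{22359 i \sqrt{3}}{2}$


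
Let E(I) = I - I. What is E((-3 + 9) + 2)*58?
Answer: 0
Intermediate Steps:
E(I) = 0
E((-3 + 9) + 2)*58 = 0*58 = 0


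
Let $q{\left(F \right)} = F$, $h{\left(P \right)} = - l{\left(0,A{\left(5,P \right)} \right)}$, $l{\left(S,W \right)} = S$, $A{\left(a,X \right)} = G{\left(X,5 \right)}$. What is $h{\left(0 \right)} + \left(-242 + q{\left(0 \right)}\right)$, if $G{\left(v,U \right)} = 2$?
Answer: $-242$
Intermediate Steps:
$A{\left(a,X \right)} = 2$
$h{\left(P \right)} = 0$ ($h{\left(P \right)} = \left(-1\right) 0 = 0$)
$h{\left(0 \right)} + \left(-242 + q{\left(0 \right)}\right) = 0 + \left(-242 + 0\right) = 0 - 242 = -242$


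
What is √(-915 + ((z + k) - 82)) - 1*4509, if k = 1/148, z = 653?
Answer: -4509 + 7*I*√38443/74 ≈ -4509.0 + 18.547*I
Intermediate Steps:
k = 1/148 ≈ 0.0067568
√(-915 + ((z + k) - 82)) - 1*4509 = √(-915 + ((653 + 1/148) - 82)) - 1*4509 = √(-915 + (96645/148 - 82)) - 4509 = √(-915 + 84509/148) - 4509 = √(-50911/148) - 4509 = 7*I*√38443/74 - 4509 = -4509 + 7*I*√38443/74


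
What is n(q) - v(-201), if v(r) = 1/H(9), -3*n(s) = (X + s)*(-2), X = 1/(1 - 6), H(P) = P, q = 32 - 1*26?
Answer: 169/45 ≈ 3.7556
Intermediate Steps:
q = 6 (q = 32 - 26 = 6)
X = -1/5 (X = 1/(-5) = -1/5 ≈ -0.20000)
n(s) = -2/15 + 2*s/3 (n(s) = -(-1/5 + s)*(-2)/3 = -(2/5 - 2*s)/3 = -2/15 + 2*s/3)
v(r) = 1/9
n(q) - v(-201) = (-2/15 + (2/3)*6) - 1*1/9 = (-2/15 + 4) - 1/9 = 58/15 - 1/9 = 169/45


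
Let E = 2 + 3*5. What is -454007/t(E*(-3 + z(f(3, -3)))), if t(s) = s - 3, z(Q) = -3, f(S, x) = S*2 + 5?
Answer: 454007/105 ≈ 4323.9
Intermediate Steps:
f(S, x) = 5 + 2*S (f(S, x) = 2*S + 5 = 5 + 2*S)
E = 17 (E = 2 + 15 = 17)
t(s) = -3 + s
-454007/t(E*(-3 + z(f(3, -3)))) = -454007/(-3 + 17*(-3 - 3)) = -454007/(-3 + 17*(-6)) = -454007/(-3 - 102) = -454007/(-105) = -454007*(-1/105) = 454007/105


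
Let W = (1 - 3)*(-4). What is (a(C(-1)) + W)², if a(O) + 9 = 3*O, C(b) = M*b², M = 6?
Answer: 289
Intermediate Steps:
C(b) = 6*b²
W = 8 (W = -2*(-4) = 8)
a(O) = -9 + 3*O
(a(C(-1)) + W)² = ((-9 + 3*(6*(-1)²)) + 8)² = ((-9 + 3*(6*1)) + 8)² = ((-9 + 3*6) + 8)² = ((-9 + 18) + 8)² = (9 + 8)² = 17² = 289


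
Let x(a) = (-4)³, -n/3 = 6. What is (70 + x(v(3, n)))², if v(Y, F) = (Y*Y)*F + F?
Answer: 36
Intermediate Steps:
n = -18 (n = -3*6 = -18)
v(Y, F) = F + F*Y² (v(Y, F) = Y²*F + F = F*Y² + F = F + F*Y²)
x(a) = -64
(70 + x(v(3, n)))² = (70 - 64)² = 6² = 36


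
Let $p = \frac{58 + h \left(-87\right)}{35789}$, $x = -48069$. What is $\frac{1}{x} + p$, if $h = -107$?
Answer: $\frac{450226534}{1720341441} \approx 0.26171$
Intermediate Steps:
$p = \frac{9367}{35789}$ ($p = \frac{58 - -9309}{35789} = \left(58 + 9309\right) \frac{1}{35789} = 9367 \cdot \frac{1}{35789} = \frac{9367}{35789} \approx 0.26173$)
$\frac{1}{x} + p = \frac{1}{-48069} + \frac{9367}{35789} = - \frac{1}{48069} + \frac{9367}{35789} = \frac{450226534}{1720341441}$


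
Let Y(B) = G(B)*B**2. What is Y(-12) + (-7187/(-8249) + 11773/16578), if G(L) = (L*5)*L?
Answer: 14178655534523/136751922 ≈ 1.0368e+5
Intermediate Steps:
G(L) = 5*L**2 (G(L) = (5*L)*L = 5*L**2)
Y(B) = 5*B**4 (Y(B) = (5*B**2)*B**2 = 5*B**4)
Y(-12) + (-7187/(-8249) + 11773/16578) = 5*(-12)**4 + (-7187/(-8249) + 11773/16578) = 5*20736 + (-7187*(-1/8249) + 11773*(1/16578)) = 103680 + (7187/8249 + 11773/16578) = 103680 + 216261563/136751922 = 14178655534523/136751922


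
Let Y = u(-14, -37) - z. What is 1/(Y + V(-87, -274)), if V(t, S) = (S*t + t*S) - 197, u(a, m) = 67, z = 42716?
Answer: 1/4830 ≈ 0.00020704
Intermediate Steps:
V(t, S) = -197 + 2*S*t (V(t, S) = (S*t + S*t) - 197 = 2*S*t - 197 = -197 + 2*S*t)
Y = -42649 (Y = 67 - 1*42716 = 67 - 42716 = -42649)
1/(Y + V(-87, -274)) = 1/(-42649 + (-197 + 2*(-274)*(-87))) = 1/(-42649 + (-197 + 47676)) = 1/(-42649 + 47479) = 1/4830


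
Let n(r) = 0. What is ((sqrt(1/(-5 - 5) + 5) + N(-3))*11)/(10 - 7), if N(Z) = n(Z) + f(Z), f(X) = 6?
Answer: 22 + 77*sqrt(10)/30 ≈ 30.117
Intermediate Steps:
N(Z) = 6 (N(Z) = 0 + 6 = 6)
((sqrt(1/(-5 - 5) + 5) + N(-3))*11)/(10 - 7) = ((sqrt(1/(-5 - 5) + 5) + 6)*11)/(10 - 7) = ((sqrt(1/(-10) + 5) + 6)*11)/3 = ((sqrt(-1/10 + 5) + 6)*11)*(1/3) = ((sqrt(49/10) + 6)*11)*(1/3) = ((7*sqrt(10)/10 + 6)*11)*(1/3) = ((6 + 7*sqrt(10)/10)*11)*(1/3) = (66 + 77*sqrt(10)/10)*(1/3) = 22 + 77*sqrt(10)/30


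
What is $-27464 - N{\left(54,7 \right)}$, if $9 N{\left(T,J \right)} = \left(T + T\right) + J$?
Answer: $- \frac{247291}{9} \approx -27477.0$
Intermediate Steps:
$N{\left(T,J \right)} = \frac{J}{9} + \frac{2 T}{9}$ ($N{\left(T,J \right)} = \frac{\left(T + T\right) + J}{9} = \frac{2 T + J}{9} = \frac{J + 2 T}{9} = \frac{J}{9} + \frac{2 T}{9}$)
$-27464 - N{\left(54,7 \right)} = -27464 - \left(\frac{1}{9} \cdot 7 + \frac{2}{9} \cdot 54\right) = -27464 - \left(\frac{7}{9} + 12\right) = -27464 - \frac{115}{9} = - \frac{247291}{9}$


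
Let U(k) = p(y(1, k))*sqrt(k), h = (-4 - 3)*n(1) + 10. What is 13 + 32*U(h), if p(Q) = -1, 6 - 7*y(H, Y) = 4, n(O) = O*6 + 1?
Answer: 13 - 32*I*sqrt(39) ≈ 13.0 - 199.84*I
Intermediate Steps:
n(O) = 1 + 6*O (n(O) = 6*O + 1 = 1 + 6*O)
y(H, Y) = 2/7 (y(H, Y) = 6/7 - 1/7*4 = 6/7 - 4/7 = 2/7)
h = -39 (h = (-4 - 3)*(1 + 6*1) + 10 = -7*(1 + 6) + 10 = -7*7 + 10 = -49 + 10 = -39)
U(k) = -sqrt(k)
13 + 32*U(h) = 13 + 32*(-sqrt(-39)) = 13 + 32*(-I*sqrt(39)) = 13 - 32*I*sqrt(39)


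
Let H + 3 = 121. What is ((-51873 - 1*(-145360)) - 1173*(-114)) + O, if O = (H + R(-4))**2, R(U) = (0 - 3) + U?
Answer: 239530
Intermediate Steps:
R(U) = -3 + U
H = 118 (H = -3 + 121 = 118)
O = 12321 (O = (118 + (-3 - 4))**2 = (118 - 7)**2 = 111**2 = 12321)
((-51873 - 1*(-145360)) - 1173*(-114)) + O = ((-51873 - 1*(-145360)) - 1173*(-114)) + 12321 = ((-51873 + 145360) + 133722) + 12321 = (93487 + 133722) + 12321 = 227209 + 12321 = 239530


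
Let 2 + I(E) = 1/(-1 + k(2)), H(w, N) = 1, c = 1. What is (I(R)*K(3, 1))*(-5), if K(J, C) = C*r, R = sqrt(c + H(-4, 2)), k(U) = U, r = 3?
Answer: 15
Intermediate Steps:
R = sqrt(2) (R = sqrt(1 + 1) = sqrt(2) ≈ 1.4142)
K(J, C) = 3*C (K(J, C) = C*3 = 3*C)
I(E) = -1 (I(E) = -2 + 1/(-1 + 2) = -2 + 1/1 = -2 + 1 = -1)
(I(R)*K(3, 1))*(-5) = -3*(-5) = 15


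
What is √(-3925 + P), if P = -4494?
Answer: I*√8419 ≈ 91.755*I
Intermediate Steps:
√(-3925 + P) = √(-3925 - 4494) = √(-8419) = I*√8419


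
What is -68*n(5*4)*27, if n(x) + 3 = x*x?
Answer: -728892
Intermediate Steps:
n(x) = -3 + x² (n(x) = -3 + x*x = -3 + x²)
-68*n(5*4)*27 = -68*(-3 + (5*4)²)*27 = -68*(-3 + 20²)*27 = -68*(-3 + 400)*27 = -68*397*27 = -26996*27 = -728892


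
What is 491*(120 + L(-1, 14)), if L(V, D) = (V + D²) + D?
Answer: 161539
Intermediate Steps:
L(V, D) = D + V + D²
491*(120 + L(-1, 14)) = 491*(120 + (14 - 1 + 14²)) = 491*(120 + (14 - 1 + 196)) = 491*(120 + 209) = 491*329 = 161539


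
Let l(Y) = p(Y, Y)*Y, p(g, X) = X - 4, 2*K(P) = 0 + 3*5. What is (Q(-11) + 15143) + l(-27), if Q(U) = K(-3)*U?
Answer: 31795/2 ≈ 15898.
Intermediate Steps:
K(P) = 15/2 (K(P) = (0 + 3*5)/2 = (0 + 15)/2 = (1/2)*15 = 15/2)
p(g, X) = -4 + X
l(Y) = Y*(-4 + Y) (l(Y) = (-4 + Y)*Y = Y*(-4 + Y))
Q(U) = 15*U/2
(Q(-11) + 15143) + l(-27) = ((15/2)*(-11) + 15143) - 27*(-4 - 27) = (-165/2 + 15143) - 27*(-31) = 30121/2 + 837 = 31795/2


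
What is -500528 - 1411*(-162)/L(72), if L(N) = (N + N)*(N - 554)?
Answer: -1930048667/3856 ≈ -5.0053e+5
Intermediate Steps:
L(N) = 2*N*(-554 + N) (L(N) = (2*N)*(-554 + N) = 2*N*(-554 + N))
-500528 - 1411*(-162)/L(72) = -500528 - 1411*(-162)/(2*72*(-554 + 72)) = -500528 - (-228582)/(2*72*(-482)) = -500528 - (-228582)/(-69408) = -500528 - (-228582)*(-1)/69408 = -500528 - 1*12699/3856 = -500528 - 12699/3856 = -1930048667/3856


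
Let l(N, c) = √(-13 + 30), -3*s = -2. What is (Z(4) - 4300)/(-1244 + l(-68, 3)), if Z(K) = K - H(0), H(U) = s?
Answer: 16035160/4642557 + 12890*√17/4642557 ≈ 3.4654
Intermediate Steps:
s = ⅔ (s = -⅓*(-2) = ⅔ ≈ 0.66667)
H(U) = ⅔
l(N, c) = √17
Z(K) = -⅔ + K (Z(K) = K - 1*⅔ = K - ⅔ = -⅔ + K)
(Z(4) - 4300)/(-1244 + l(-68, 3)) = ((-⅔ + 4) - 4300)/(-1244 + √17) = (10/3 - 4300)/(-1244 + √17) = -12890/(3*(-1244 + √17))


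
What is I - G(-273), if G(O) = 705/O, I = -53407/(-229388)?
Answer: 58766217/20874308 ≈ 2.8152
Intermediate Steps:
I = 53407/229388 (I = -53407*(-1/229388) = 53407/229388 ≈ 0.23282)
I - G(-273) = 53407/229388 - 705/(-273) = 53407/229388 - 705*(-1)/273 = 53407/229388 - 1*(-235/91) = 53407/229388 + 235/91 = 58766217/20874308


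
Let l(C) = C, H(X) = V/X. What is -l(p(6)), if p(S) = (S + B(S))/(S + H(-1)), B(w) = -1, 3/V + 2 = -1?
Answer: -5/7 ≈ -0.71429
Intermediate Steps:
V = -1 (V = 3/(-2 - 1) = 3/(-3) = 3*(-⅓) = -1)
H(X) = -1/X
p(S) = (-1 + S)/(1 + S) (p(S) = (S - 1)/(S - 1/(-1)) = (-1 + S)/(S - 1*(-1)) = (-1 + S)/(S + 1) = (-1 + S)/(1 + S))
-l(p(6)) = -(-1 + 6)/(1 + 6) = -5/7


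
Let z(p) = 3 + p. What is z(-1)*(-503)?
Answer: -1006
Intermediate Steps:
z(-1)*(-503) = (3 - 1)*(-503) = 2*(-503) = -1006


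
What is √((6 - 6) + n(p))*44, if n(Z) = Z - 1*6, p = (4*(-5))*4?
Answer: 44*I*√86 ≈ 408.04*I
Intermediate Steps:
p = -80 (p = -20*4 = -80)
n(Z) = -6 + Z (n(Z) = Z - 6 = -6 + Z)
√((6 - 6) + n(p))*44 = √((6 - 6) + (-6 - 80))*44 = √(0 - 86)*44 = √(-86)*44 = (I*√86)*44 = 44*I*√86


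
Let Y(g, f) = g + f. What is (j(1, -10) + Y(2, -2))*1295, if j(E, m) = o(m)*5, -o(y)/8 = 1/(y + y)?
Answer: 2590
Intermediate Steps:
o(y) = -4/y (o(y) = -8/(y + y) = -8*1/(2*y) = -4/y)
j(E, m) = -20/m (j(E, m) = -4/m*5 = -20/m)
Y(g, f) = f + g
(j(1, -10) + Y(2, -2))*1295 = (-20/(-10) + (-2 + 2))*1295 = (-20*(-1/10) + 0)*1295 = (2 + 0)*1295 = 2*1295 = 2590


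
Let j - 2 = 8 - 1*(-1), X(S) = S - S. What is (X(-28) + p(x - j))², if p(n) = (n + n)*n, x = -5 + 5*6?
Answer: 153664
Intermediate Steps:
X(S) = 0
x = 25 (x = -5 + 30 = 25)
j = 11 (j = 2 + (8 - 1*(-1)) = 2 + (8 + 1) = 2 + 9 = 11)
p(n) = 2*n² (p(n) = (2*n)*n = 2*n²)
(X(-28) + p(x - j))² = (0 + 2*(25 - 1*11)²)² = (0 + 2*(25 - 11)²)² = (0 + 2*14²)² = (0 + 2*196)² = (0 + 392)² = 392² = 153664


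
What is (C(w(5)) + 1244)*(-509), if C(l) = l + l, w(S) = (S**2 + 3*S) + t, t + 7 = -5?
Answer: -661700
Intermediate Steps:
t = -12 (t = -7 - 5 = -12)
w(S) = -12 + S**2 + 3*S (w(S) = (S**2 + 3*S) - 12 = -12 + S**2 + 3*S)
C(l) = 2*l
(C(w(5)) + 1244)*(-509) = (2*(-12 + 5**2 + 3*5) + 1244)*(-509) = (2*(-12 + 25 + 15) + 1244)*(-509) = (2*28 + 1244)*(-509) = (56 + 1244)*(-509) = 1300*(-509) = -661700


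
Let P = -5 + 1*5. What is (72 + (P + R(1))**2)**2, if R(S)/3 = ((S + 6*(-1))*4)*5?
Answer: 8112965184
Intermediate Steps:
P = 0 (P = -5 + 5 = 0)
R(S) = -360 + 60*S (R(S) = 3*(((S + 6*(-1))*4)*5) = 3*(((S - 6)*4)*5) = 3*(((-6 + S)*4)*5) = 3*((-24 + 4*S)*5) = 3*(-120 + 20*S) = -360 + 60*S)
(72 + (P + R(1))**2)**2 = (72 + (0 + (-360 + 60*1))**2)**2 = (72 + (0 + (-360 + 60))**2)**2 = (72 + (0 - 300)**2)**2 = (72 + (-300)**2)**2 = (72 + 90000)**2 = 90072**2 = 8112965184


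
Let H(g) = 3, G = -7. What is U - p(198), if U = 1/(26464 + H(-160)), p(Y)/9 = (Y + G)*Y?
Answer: -9008361053/26467 ≈ -3.4036e+5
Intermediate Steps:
p(Y) = 9*Y*(-7 + Y) (p(Y) = 9*((Y - 7)*Y) = 9*((-7 + Y)*Y) = 9*(Y*(-7 + Y)) = 9*Y*(-7 + Y))
U = 1/26467 (U = 1/(26464 + 3) = 1/26467 ≈ 3.7783e-5)
U - p(198) = 1/26467 - 9*198*(-7 + 198) = 1/26467 - 9*198*191 = 1/26467 - 1*340362 = 1/26467 - 340362 = -9008361053/26467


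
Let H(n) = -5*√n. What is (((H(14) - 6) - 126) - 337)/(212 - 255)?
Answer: 469/43 + 5*√14/43 ≈ 11.342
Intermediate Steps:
(((H(14) - 6) - 126) - 337)/(212 - 255) = (((-5*√14 - 6) - 126) - 337)/(212 - 255) = (((-6 - 5*√14) - 126) - 337)/(-43) = ((-132 - 5*√14) - 337)*(-1/43) = (-469 - 5*√14)*(-1/43) = 469/43 + 5*√14/43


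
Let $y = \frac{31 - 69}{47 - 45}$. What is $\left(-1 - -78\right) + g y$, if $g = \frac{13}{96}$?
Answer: $\frac{7145}{96} \approx 74.427$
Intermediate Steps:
$y = -19$ ($y = - \frac{38}{2} = \left(-38\right) \frac{1}{2} = -19$)
$g = \frac{13}{96}$ ($g = 13 \cdot \frac{1}{96} = \frac{13}{96} \approx 0.13542$)
$\left(-1 - -78\right) + g y = \left(-1 - -78\right) + \frac{13}{96} \left(-19\right) = \left(-1 + 78\right) - \frac{247}{96} = 77 - \frac{247}{96} = \frac{7145}{96}$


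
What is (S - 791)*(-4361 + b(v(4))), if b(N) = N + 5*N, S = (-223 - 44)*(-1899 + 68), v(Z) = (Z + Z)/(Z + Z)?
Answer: -2125614530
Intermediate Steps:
v(Z) = 1 (v(Z) = (2*Z)/((2*Z)) = (2*Z)*(1/(2*Z)) = 1)
S = 488877 (S = -267*(-1831) = 488877)
b(N) = 6*N
(S - 791)*(-4361 + b(v(4))) = (488877 - 791)*(-4361 + 6*1) = 488086*(-4361 + 6) = 488086*(-4355) = -2125614530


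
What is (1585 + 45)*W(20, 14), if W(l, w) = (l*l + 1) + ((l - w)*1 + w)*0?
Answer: 653630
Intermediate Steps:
W(l, w) = 1 + l² (W(l, w) = (l² + 1) + ((l - w) + w)*0 = (1 + l²) + l*0 = (1 + l²) + 0 = 1 + l²)
(1585 + 45)*W(20, 14) = (1585 + 45)*(1 + 20²) = 1630*(1 + 400) = 1630*401 = 653630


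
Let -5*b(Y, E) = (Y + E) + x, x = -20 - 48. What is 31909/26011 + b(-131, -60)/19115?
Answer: 3056439524/2486001325 ≈ 1.2295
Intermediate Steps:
x = -68
b(Y, E) = 68/5 - E/5 - Y/5 (b(Y, E) = -((Y + E) - 68)/5 = -((E + Y) - 68)/5 = -(-68 + E + Y)/5 = 68/5 - E/5 - Y/5)
31909/26011 + b(-131, -60)/19115 = 31909/26011 + (68/5 - ⅕*(-60) - ⅕*(-131))/19115 = 31909*(1/26011) + (68/5 + 12 + 131/5)*(1/19115) = 31909/26011 + (259/5)*(1/19115) = 31909/26011 + 259/95575 = 3056439524/2486001325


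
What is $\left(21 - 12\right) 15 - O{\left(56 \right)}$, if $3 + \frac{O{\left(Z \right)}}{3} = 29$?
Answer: $57$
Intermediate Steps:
$O{\left(Z \right)} = 78$ ($O{\left(Z \right)} = -9 + 3 \cdot 29 = -9 + 87 = 78$)
$\left(21 - 12\right) 15 - O{\left(56 \right)} = \left(21 - 12\right) 15 - 78 = 9 \cdot 15 - 78 = 135 - 78 = 57$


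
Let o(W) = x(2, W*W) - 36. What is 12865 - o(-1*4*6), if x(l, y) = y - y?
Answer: 12901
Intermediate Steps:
x(l, y) = 0
o(W) = -36 (o(W) = 0 - 36 = -36)
12865 - o(-1*4*6) = 12865 - 1*(-36) = 12865 + 36 = 12901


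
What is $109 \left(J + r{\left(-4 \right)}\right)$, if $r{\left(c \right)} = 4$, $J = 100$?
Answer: $11336$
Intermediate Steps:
$109 \left(J + r{\left(-4 \right)}\right) = 109 \left(100 + 4\right) = 109 \cdot 104 = 11336$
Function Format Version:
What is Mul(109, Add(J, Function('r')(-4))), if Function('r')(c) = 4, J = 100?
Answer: 11336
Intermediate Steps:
Mul(109, Add(J, Function('r')(-4))) = Mul(109, Add(100, 4)) = Mul(109, 104) = 11336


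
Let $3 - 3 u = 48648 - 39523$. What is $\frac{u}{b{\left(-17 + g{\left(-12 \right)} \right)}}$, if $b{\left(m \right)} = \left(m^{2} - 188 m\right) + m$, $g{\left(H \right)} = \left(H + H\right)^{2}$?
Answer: $- \frac{4561}{311922} \approx -0.014622$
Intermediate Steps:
$u = - \frac{9122}{3}$ ($u = 1 - \frac{48648 - 39523}{3} = 1 - \frac{9125}{3} = - \frac{9122}{3} \approx -3040.7$)
$g{\left(H \right)} = 4 H^{2}$ ($g{\left(H \right)} = \left(2 H\right)^{2} = 4 H^{2}$)
$b{\left(m \right)} = m^{2} - 187 m$
$\frac{u}{b{\left(-17 + g{\left(-12 \right)} \right)}} = - \frac{9122}{3 \left(-17 + 4 \left(-12\right)^{2}\right) \left(-187 - \left(17 - 4 \left(-12\right)^{2}\right)\right)} = - \frac{9122}{3 \left(-17 + 4 \cdot 144\right) \left(-187 + \left(-17 + 4 \cdot 144\right)\right)} = - \frac{9122}{3 \left(-17 + 576\right) \left(-187 + \left(-17 + 576\right)\right)} = - \frac{9122}{3 \cdot 559 \left(-187 + 559\right)} = - \frac{9122}{3 \cdot 559 \cdot 372} = - \frac{9122}{3 \cdot 207948} = \left(- \frac{9122}{3}\right) \frac{1}{207948} = - \frac{4561}{311922}$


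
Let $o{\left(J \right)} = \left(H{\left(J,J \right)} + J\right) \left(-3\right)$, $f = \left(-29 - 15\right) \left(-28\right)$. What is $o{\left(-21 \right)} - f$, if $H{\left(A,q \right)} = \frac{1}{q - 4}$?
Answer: $- \frac{29222}{25} \approx -1168.9$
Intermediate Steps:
$f = 1232$ ($f = \left(-44\right) \left(-28\right) = 1232$)
$H{\left(A,q \right)} = \frac{1}{-4 + q}$
$o{\left(J \right)} = - 3 J - \frac{3}{-4 + J}$ ($o{\left(J \right)} = \left(\frac{1}{-4 + J} + J\right) \left(-3\right) = \left(J + \frac{1}{-4 + J}\right) \left(-3\right) = - 3 J - \frac{3}{-4 + J}$)
$o{\left(-21 \right)} - f = \frac{3 \left(-1 - - 21 \left(-4 - 21\right)\right)}{-4 - 21} - 1232 = \frac{3 \left(-1 - \left(-21\right) \left(-25\right)\right)}{-25} - 1232 = 3 \left(- \frac{1}{25}\right) \left(-1 - 525\right) - 1232 = 3 \left(- \frac{1}{25}\right) \left(-526\right) - 1232 = \frac{1578}{25} - 1232 = - \frac{29222}{25}$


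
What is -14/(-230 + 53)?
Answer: 14/177 ≈ 0.079096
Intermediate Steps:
-14/(-230 + 53) = -14/(-177) = -14*(-1/177) = 14/177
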